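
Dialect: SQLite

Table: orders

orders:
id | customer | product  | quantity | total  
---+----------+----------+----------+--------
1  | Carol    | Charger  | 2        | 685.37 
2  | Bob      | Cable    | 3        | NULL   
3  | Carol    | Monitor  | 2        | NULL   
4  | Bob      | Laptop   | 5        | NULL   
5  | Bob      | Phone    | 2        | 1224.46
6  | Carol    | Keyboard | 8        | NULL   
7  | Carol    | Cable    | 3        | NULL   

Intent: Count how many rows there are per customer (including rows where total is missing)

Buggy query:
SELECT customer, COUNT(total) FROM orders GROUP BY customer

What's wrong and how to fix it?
Bug: COUNT(column) counts non-NULL values only; rows with NULL total aren't counted

Fix: Use COUNT(*) to count all rows regardless of NULL

Corrected query:
SELECT customer, COUNT(*) FROM orders GROUP BY customer

Result:
customer | COUNT(*)
---------+---------
Bob      | 3       
Carol    | 4       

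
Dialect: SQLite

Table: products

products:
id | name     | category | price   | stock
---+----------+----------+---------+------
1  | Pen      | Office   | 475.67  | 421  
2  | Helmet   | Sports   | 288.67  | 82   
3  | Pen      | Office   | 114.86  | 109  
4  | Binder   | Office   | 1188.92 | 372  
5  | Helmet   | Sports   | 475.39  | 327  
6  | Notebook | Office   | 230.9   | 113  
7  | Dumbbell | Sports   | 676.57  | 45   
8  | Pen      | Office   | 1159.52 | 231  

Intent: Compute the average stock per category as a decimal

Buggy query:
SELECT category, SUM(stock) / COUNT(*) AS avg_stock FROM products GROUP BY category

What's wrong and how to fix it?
Bug: SUM(stock) and COUNT(*) are both integers; the division truncates the fractional part

Fix: Multiply by 1.0 (or CAST to REAL) to force floating-point division

Corrected query:
SELECT category, SUM(stock) * 1.0 / COUNT(*) AS avg_stock FROM products GROUP BY category

Result:
category | avg_stock 
---------+-----------
Office   | 249.2     
Sports   | 151.333333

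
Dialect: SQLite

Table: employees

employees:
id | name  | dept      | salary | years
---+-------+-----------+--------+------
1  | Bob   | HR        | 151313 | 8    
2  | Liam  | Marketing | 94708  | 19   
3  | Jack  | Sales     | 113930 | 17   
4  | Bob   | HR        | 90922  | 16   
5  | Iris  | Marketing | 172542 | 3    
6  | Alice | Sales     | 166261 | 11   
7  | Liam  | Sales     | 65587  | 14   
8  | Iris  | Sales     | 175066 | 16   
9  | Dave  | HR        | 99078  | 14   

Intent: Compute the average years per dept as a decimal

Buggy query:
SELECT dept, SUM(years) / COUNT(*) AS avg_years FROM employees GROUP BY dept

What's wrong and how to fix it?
Bug: SUM(years) and COUNT(*) are both integers; the division truncates the fractional part

Fix: Cast one side to REAL so the division keeps the fractional part

Corrected query:
SELECT dept, SUM(years) * 1.0 / COUNT(*) AS avg_years FROM employees GROUP BY dept

Result:
dept      | avg_years
----------+----------
HR        | 12.666667
Marketing | 11       
Sales     | 14.5     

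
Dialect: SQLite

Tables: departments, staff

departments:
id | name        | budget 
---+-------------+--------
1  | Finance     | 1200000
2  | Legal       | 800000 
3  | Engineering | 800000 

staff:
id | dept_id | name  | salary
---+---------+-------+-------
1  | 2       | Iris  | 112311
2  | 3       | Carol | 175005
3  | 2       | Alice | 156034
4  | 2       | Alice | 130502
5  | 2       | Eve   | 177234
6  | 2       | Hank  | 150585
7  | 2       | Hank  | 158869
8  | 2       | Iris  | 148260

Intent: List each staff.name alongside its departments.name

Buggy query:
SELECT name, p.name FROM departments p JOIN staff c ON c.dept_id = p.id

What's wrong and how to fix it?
Bug: 'name' exists in both joined tables, so the database can't tell which one is meant

Fix: Prefix ambiguous columns with the table alias

Corrected query:
SELECT c.name, p.name FROM departments p JOIN staff c ON c.dept_id = p.id

Result:
name  | name       
------+------------
Iris  | Legal      
Carol | Engineering
Alice | Legal      
Alice | Legal      
Eve   | Legal      
Hank  | Legal      
Hank  | Legal      
Iris  | Legal      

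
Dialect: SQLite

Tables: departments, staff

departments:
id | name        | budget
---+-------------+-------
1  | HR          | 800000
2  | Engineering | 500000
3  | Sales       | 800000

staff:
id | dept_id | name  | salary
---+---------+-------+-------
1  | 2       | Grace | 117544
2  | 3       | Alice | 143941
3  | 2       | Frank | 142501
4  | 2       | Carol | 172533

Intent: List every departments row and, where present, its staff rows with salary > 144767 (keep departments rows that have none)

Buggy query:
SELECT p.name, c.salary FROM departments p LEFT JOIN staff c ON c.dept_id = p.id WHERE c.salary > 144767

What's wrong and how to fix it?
Bug: A WHERE condition on the right-hand table after LEFT JOIN drops unmatched parents

Fix: Put 'c.salary > 144767' in the JOIN's ON clause instead of WHERE

Corrected query:
SELECT p.name, c.salary FROM departments p LEFT JOIN staff c ON c.dept_id = p.id AND c.salary > 144767

Result:
name        | salary
------------+-------
HR          | NULL  
Engineering | 172533
Sales       | NULL  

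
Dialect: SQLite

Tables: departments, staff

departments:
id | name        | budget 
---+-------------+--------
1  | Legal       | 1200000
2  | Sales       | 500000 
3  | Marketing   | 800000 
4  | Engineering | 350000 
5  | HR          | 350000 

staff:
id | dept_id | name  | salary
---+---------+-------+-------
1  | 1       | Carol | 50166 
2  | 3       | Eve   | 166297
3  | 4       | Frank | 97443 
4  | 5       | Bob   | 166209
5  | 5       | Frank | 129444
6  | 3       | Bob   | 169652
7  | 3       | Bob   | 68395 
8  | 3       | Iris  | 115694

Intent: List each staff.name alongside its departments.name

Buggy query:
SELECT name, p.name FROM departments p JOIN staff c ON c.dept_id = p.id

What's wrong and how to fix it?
Bug: 'name' exists in both joined tables, so the database can't tell which one is meant

Fix: Prefix ambiguous columns with the table alias

Corrected query:
SELECT c.name, p.name FROM departments p JOIN staff c ON c.dept_id = p.id

Result:
name  | name       
------+------------
Carol | Legal      
Eve   | Marketing  
Frank | Engineering
Bob   | HR         
Frank | HR         
Bob   | Marketing  
Bob   | Marketing  
Iris  | Marketing  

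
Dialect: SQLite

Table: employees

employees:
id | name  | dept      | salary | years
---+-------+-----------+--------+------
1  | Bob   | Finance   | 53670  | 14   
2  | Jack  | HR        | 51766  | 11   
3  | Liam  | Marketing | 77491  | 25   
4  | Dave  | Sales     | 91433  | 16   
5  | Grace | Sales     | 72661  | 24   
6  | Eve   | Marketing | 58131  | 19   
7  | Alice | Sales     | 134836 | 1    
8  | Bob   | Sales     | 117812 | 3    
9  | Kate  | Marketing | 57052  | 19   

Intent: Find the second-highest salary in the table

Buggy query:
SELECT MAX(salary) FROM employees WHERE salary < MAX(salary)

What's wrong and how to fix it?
Bug: MAX(salary) on the right of the comparison is an aggregate-in-WHERE error

Fix: Compute the overall MAX in a subquery, then take MAX of rows below it

Corrected query:
SELECT MAX(salary) FROM employees WHERE salary < (SELECT MAX(salary) FROM employees)

Result:
MAX(salary)
-----------
117812     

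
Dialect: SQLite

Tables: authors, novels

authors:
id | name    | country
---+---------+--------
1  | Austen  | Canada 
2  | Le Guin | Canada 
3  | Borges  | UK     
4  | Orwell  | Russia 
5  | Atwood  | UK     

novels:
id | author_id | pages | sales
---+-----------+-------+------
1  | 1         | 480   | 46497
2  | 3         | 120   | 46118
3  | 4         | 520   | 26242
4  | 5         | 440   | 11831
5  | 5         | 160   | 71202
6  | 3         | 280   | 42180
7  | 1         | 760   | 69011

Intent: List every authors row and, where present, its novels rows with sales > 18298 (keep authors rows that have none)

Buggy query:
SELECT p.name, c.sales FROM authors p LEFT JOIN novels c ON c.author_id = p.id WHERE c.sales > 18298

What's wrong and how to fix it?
Bug: Filtering c.sales in WHERE discards the NULL rows produced by LEFT JOIN, turning it into an inner join

Fix: Put 'c.sales > 18298' in the JOIN's ON clause instead of WHERE

Corrected query:
SELECT p.name, c.sales FROM authors p LEFT JOIN novels c ON c.author_id = p.id AND c.sales > 18298

Result:
name    | sales
--------+------
Austen  | 46497
Austen  | 69011
Le Guin | NULL 
Borges  | 42180
Borges  | 46118
Orwell  | 26242
Atwood  | 71202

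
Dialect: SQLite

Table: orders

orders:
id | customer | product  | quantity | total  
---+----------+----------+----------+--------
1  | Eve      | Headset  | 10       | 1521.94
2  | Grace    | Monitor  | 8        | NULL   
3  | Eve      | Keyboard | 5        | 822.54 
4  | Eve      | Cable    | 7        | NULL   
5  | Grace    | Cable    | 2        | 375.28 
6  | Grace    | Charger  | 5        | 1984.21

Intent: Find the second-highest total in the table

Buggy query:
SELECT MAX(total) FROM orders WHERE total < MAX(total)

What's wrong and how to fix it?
Bug: The inner MAX is an aggregate inside WHERE, which is not allowed

Fix: Put the inner MAX in a scalar subquery

Corrected query:
SELECT MAX(total) FROM orders WHERE total < (SELECT MAX(total) FROM orders)

Result:
MAX(total)
----------
1521.94   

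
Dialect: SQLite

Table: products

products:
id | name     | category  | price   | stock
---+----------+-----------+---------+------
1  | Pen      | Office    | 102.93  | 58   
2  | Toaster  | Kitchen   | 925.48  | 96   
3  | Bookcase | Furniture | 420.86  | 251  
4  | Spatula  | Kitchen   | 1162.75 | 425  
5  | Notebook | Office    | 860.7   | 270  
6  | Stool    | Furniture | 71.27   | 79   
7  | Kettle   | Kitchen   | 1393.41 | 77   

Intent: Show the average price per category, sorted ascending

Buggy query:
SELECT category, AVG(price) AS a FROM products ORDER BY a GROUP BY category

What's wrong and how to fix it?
Bug: ORDER BY appears before GROUP BY; SQL clause order requires GROUP BY first

Fix: Reorder: SELECT … FROM … GROUP BY … ORDER BY …

Corrected query:
SELECT category, AVG(price) AS a FROM products GROUP BY category ORDER BY a

Result:
category  | a          
----------+------------
Furniture | 246.065    
Office    | 481.815    
Kitchen   | 1160.546667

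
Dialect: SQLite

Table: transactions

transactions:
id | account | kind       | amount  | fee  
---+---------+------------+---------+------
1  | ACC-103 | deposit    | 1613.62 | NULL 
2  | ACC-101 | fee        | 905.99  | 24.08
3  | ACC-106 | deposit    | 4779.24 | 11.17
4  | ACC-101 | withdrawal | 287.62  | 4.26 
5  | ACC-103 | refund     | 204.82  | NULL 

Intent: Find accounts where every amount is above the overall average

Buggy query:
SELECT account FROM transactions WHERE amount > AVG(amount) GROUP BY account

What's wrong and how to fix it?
Bug: WHERE evaluates per row before aggregation, so AVG() is unavailable

Fix: Compute the overall average in a scalar subquery and compare each group's MIN against it in HAVING

Corrected query:
SELECT account FROM transactions GROUP BY account HAVING MIN(amount) > (SELECT AVG(amount) FROM transactions)

Result:
account
-------
ACC-106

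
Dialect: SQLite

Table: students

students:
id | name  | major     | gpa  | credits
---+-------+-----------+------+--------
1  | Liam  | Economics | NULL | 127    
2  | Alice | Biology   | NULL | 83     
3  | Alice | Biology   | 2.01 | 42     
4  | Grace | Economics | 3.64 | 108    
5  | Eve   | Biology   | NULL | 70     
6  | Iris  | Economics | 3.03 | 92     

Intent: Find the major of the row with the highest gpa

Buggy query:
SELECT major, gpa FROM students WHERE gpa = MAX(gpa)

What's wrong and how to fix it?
Bug: WHERE is evaluated per row; an aggregate over the whole table isn't defined there

Fix: Use a subquery: WHERE gpa = (SELECT MAX(gpa) FROM students)

Corrected query:
SELECT major, gpa FROM students WHERE gpa = (SELECT MAX(gpa) FROM students)

Result:
major     | gpa 
----------+-----
Economics | 3.64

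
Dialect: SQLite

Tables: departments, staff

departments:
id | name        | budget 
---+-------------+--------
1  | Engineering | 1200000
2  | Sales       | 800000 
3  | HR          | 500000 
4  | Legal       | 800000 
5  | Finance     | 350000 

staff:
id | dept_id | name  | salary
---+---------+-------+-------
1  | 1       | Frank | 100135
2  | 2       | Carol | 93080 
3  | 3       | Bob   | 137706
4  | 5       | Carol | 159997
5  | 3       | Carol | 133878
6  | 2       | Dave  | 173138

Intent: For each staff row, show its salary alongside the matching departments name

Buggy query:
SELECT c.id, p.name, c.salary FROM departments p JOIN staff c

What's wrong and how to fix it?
Bug: Missing join condition: each staff row is matched to all departments rows instead of just its own

Fix: Specify the join condition linking the foreign key to the parent id

Corrected query:
SELECT c.id, p.name, c.salary FROM departments p JOIN staff c ON c.dept_id = p.id

Result:
id | name        | salary
---+-------------+-------
1  | Engineering | 100135
2  | Sales       | 93080 
3  | HR          | 137706
4  | Finance     | 159997
5  | HR          | 133878
6  | Sales       | 173138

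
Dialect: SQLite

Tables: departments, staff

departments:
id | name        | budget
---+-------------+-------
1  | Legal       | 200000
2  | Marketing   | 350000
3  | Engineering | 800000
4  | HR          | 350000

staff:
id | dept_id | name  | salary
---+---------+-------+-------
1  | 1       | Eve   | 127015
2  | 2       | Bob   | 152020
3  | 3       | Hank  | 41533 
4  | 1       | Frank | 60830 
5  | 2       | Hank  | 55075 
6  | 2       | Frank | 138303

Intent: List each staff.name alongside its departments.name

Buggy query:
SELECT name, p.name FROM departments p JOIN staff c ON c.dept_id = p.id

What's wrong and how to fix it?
Bug: Both tables have a 'name' column; the unqualified reference is ambiguous

Fix: Prefix ambiguous columns with the table alias

Corrected query:
SELECT c.name, p.name FROM departments p JOIN staff c ON c.dept_id = p.id

Result:
name  | name       
------+------------
Eve   | Legal      
Bob   | Marketing  
Hank  | Engineering
Frank | Legal      
Hank  | Marketing  
Frank | Marketing  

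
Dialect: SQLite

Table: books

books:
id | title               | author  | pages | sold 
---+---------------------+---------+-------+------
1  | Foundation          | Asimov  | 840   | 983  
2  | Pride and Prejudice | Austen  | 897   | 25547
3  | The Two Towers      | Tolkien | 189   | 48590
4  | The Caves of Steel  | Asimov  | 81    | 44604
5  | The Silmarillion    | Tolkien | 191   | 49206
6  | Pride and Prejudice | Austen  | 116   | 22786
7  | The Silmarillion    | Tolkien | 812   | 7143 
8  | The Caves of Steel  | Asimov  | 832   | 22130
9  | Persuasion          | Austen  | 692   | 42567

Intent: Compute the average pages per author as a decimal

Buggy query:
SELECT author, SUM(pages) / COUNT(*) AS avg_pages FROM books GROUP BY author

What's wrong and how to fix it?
Bug: Both operands are integers, so '/' performs integer division and truncates

Fix: Multiply by 1.0 (or CAST to REAL) to force floating-point division

Corrected query:
SELECT author, SUM(pages) * 1.0 / COUNT(*) AS avg_pages FROM books GROUP BY author

Result:
author  | avg_pages 
--------+-----------
Asimov  | 584.333333
Austen  | 568.333333
Tolkien | 397.333333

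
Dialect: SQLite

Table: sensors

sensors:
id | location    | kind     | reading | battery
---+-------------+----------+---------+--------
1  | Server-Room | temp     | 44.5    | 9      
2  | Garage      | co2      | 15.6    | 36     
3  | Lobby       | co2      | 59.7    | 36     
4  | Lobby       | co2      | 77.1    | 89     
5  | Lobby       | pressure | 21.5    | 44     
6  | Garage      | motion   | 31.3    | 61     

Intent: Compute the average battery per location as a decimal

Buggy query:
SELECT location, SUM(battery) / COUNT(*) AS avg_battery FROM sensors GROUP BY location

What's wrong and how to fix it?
Bug: Both operands are integers, so '/' performs integer division and truncates

Fix: Cast one side to REAL so the division keeps the fractional part

Corrected query:
SELECT location, SUM(battery) * 1.0 / COUNT(*) AS avg_battery FROM sensors GROUP BY location

Result:
location    | avg_battery
------------+------------
Garage      | 48.5       
Lobby       | 56.333333  
Server-Room | 9          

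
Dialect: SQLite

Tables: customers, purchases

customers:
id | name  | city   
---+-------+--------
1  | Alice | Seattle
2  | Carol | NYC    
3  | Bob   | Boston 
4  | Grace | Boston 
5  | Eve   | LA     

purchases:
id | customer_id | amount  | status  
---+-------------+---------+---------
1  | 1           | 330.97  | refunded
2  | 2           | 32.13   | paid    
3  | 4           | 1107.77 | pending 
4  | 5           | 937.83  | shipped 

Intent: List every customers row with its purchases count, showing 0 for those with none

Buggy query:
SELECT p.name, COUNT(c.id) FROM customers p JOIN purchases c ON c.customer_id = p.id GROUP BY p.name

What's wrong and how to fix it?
Bug: An inner join excludes parents with zero children

Fix: Use LEFT JOIN so parents without children still appear (COUNT(c.id) gives 0)

Corrected query:
SELECT p.name, COUNT(c.id) FROM customers p LEFT JOIN purchases c ON c.customer_id = p.id GROUP BY p.name

Result:
name  | COUNT(c.id)
------+------------
Alice | 1          
Bob   | 0          
Carol | 1          
Eve   | 1          
Grace | 1          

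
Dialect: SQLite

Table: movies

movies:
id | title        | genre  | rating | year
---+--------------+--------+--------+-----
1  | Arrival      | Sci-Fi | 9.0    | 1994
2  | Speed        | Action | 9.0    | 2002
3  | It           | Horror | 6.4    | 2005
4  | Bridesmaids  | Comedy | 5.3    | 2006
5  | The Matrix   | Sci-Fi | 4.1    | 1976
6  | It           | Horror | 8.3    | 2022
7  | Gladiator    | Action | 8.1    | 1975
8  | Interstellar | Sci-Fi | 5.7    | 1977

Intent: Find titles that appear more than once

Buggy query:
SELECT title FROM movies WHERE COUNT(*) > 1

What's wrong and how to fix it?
Bug: WHERE can't reference COUNT(*); aggregates are computed after WHERE

Fix: GROUP BY title, then filter groups with HAVING COUNT(*) > 1

Corrected query:
SELECT title FROM movies GROUP BY title HAVING COUNT(*) > 1

Result:
title
-----
It   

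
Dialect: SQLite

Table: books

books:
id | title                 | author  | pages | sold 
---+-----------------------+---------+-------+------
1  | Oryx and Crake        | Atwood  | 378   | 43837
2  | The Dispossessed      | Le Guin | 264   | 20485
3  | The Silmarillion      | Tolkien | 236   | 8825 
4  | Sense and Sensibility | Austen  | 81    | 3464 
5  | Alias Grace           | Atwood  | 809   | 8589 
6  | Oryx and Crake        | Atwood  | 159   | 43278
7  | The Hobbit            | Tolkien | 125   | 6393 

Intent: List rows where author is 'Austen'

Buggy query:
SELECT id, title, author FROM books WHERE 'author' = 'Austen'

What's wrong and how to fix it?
Bug: 'author' in single quotes is a string literal, not the column; the comparison is literal-vs-literal and never true

Fix: Remove the quotes around the column name (or use double quotes for an identifier)

Corrected query:
SELECT id, title, author FROM books WHERE author = 'Austen'

Result:
id | title                 | author
---+-----------------------+-------
4  | Sense and Sensibility | Austen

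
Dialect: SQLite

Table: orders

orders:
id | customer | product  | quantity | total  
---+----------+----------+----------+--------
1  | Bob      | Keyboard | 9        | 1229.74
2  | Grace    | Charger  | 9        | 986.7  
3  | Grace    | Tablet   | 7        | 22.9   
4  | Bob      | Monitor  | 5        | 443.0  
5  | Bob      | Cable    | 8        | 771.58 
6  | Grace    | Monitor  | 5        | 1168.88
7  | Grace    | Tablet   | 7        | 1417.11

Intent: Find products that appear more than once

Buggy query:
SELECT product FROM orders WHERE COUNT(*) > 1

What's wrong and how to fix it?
Bug: COUNT(*) is an aggregate and cannot be used in WHERE

Fix: GROUP BY product, then filter groups with HAVING COUNT(*) > 1

Corrected query:
SELECT product FROM orders GROUP BY product HAVING COUNT(*) > 1

Result:
product
-------
Monitor
Tablet 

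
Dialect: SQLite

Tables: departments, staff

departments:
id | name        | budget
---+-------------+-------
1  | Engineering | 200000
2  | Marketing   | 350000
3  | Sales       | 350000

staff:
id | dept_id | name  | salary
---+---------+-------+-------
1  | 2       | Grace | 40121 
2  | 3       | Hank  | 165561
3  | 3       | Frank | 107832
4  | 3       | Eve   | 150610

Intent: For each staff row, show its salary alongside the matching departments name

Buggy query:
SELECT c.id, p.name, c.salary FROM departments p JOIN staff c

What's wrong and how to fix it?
Bug: Missing join condition: each staff row is matched to all departments rows instead of just its own

Fix: Add ON c.dept_id = p.id to the JOIN

Corrected query:
SELECT c.id, p.name, c.salary FROM departments p JOIN staff c ON c.dept_id = p.id

Result:
id | name      | salary
---+-----------+-------
1  | Marketing | 40121 
2  | Sales     | 165561
3  | Sales     | 107832
4  | Sales     | 150610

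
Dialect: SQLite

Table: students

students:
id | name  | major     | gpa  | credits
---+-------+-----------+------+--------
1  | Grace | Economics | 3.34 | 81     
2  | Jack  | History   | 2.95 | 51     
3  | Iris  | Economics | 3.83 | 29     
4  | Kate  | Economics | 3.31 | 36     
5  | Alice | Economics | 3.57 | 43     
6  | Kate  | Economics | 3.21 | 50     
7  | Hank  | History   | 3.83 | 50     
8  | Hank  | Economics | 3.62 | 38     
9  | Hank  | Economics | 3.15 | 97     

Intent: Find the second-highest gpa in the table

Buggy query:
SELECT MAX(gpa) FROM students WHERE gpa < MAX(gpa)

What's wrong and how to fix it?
Bug: The inner MAX is an aggregate inside WHERE, which is not allowed

Fix: Compute the overall MAX in a subquery, then take MAX of rows below it

Corrected query:
SELECT MAX(gpa) FROM students WHERE gpa < (SELECT MAX(gpa) FROM students)

Result:
MAX(gpa)
--------
3.62    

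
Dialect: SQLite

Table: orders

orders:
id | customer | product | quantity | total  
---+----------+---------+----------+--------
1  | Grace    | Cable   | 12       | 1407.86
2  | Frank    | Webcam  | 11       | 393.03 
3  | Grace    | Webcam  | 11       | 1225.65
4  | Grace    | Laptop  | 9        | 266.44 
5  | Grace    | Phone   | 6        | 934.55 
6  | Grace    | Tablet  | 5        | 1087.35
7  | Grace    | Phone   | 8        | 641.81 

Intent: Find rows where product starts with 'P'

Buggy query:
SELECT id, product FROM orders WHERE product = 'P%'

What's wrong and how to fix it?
Bug: '=' compares the literal string including the % character; pattern matching needs LIKE

Fix: Use LIKE for wildcard pattern matching

Corrected query:
SELECT id, product FROM orders WHERE product LIKE 'P%'

Result:
id | product
---+--------
5  | Phone  
7  | Phone  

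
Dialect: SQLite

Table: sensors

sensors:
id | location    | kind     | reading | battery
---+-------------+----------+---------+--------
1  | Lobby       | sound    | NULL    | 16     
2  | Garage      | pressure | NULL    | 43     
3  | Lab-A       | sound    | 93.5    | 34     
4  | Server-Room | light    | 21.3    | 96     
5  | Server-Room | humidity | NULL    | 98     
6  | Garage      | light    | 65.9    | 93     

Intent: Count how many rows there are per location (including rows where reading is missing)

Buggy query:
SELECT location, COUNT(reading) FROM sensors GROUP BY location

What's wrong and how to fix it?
Bug: COUNT(reading) skips NULLs, so groups with missing reading are undercounted

Fix: Use COUNT(*) to count all rows regardless of NULL

Corrected query:
SELECT location, COUNT(*) FROM sensors GROUP BY location

Result:
location    | COUNT(*)
------------+---------
Garage      | 2       
Lab-A       | 1       
Lobby       | 1       
Server-Room | 2       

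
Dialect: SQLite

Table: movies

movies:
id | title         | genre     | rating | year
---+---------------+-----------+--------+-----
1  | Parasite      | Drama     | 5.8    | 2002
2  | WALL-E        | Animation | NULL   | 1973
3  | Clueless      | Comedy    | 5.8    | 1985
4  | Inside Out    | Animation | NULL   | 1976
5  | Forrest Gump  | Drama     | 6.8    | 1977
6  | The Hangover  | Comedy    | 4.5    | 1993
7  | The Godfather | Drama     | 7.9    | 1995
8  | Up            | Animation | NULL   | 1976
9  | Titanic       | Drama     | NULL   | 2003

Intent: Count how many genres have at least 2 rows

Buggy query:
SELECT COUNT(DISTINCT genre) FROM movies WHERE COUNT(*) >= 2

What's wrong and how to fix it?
Bug: WHERE filters individual rows, not groups, so a group-level COUNT is invalid there

Fix: Group first with HAVING COUNT(*) >= 2, then COUNT the resulting groups

Corrected query:
SELECT COUNT(*) FROM (SELECT genre FROM movies GROUP BY genre HAVING COUNT(*) >= 2)

Result:
COUNT(*)
--------
3       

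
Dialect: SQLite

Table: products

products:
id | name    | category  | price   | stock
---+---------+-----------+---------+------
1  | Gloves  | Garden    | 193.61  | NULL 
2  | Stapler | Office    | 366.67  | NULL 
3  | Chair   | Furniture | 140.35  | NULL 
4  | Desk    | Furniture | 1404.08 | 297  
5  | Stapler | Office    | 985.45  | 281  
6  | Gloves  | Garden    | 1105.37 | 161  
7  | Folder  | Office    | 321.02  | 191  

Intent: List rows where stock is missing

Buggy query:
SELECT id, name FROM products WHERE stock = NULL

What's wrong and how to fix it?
Bug: Comparing to NULL with '=' never matches; NULL = NULL is unknown, not true

Fix: Replace '= NULL' with 'IS NULL'

Corrected query:
SELECT id, name FROM products WHERE stock IS NULL

Result:
id | name   
---+--------
1  | Gloves 
2  | Stapler
3  | Chair  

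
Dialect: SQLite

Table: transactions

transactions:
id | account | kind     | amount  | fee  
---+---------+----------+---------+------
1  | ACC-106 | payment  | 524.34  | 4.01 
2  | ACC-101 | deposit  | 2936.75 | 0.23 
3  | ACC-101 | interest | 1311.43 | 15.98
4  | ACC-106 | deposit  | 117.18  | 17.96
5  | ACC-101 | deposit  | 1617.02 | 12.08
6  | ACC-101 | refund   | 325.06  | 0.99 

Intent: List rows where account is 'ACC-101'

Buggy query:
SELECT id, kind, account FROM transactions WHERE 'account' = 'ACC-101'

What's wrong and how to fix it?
Bug: 'account' in single quotes is a string literal, not the column; the comparison is literal-vs-literal and never true

Fix: Remove the quotes around the column name (or use double quotes for an identifier)

Corrected query:
SELECT id, kind, account FROM transactions WHERE account = 'ACC-101'

Result:
id | kind     | account
---+----------+--------
2  | deposit  | ACC-101
3  | interest | ACC-101
5  | deposit  | ACC-101
6  | refund   | ACC-101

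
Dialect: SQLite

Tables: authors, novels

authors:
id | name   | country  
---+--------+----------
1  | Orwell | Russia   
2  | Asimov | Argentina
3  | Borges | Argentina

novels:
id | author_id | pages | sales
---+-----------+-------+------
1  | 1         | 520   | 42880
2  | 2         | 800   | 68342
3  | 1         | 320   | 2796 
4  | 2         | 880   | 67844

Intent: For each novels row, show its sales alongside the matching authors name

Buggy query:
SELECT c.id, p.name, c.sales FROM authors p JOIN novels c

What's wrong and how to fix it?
Bug: JOIN with no ON clause produces a cartesian product; every novels row pairs with every authors row

Fix: Add ON c.author_id = p.id to the JOIN

Corrected query:
SELECT c.id, p.name, c.sales FROM authors p JOIN novels c ON c.author_id = p.id

Result:
id | name   | sales
---+--------+------
1  | Orwell | 42880
2  | Asimov | 68342
3  | Orwell | 2796 
4  | Asimov | 67844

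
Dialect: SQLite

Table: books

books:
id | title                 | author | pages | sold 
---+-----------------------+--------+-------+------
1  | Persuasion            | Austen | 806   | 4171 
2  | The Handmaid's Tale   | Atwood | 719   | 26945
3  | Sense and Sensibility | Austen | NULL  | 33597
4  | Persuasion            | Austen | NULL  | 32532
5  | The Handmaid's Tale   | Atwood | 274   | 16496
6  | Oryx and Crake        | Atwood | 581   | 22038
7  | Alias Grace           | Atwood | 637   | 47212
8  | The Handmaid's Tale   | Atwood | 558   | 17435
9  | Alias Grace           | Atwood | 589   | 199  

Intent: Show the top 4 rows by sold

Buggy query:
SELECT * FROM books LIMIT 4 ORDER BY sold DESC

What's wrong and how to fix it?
Bug: LIMIT must come after ORDER BY

Fix: Swap the clauses: ORDER BY first, then LIMIT

Corrected query:
SELECT * FROM books ORDER BY sold DESC LIMIT 4

Result:
id | title                 | author | pages | sold 
---+-----------------------+--------+-------+------
7  | Alias Grace           | Atwood | 637   | 47212
3  | Sense and Sensibility | Austen | NULL  | 33597
4  | Persuasion            | Austen | NULL  | 32532
2  | The Handmaid's Tale   | Atwood | 719   | 26945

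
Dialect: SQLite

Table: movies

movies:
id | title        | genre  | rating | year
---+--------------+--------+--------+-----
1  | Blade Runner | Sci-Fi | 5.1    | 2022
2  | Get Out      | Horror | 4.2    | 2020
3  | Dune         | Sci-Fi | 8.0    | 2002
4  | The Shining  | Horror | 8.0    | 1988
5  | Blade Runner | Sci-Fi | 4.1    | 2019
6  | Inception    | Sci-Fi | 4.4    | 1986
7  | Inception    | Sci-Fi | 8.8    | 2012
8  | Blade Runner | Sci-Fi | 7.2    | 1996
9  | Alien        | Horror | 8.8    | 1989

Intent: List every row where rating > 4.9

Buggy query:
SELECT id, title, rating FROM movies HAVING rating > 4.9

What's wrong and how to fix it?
Bug: This is a non-aggregate query (no GROUP BY, no aggregates), so in SQLite the HAVING clause is invalid here; a row-level condition belongs in WHERE

Fix: Replace HAVING with WHERE since the condition applies to individual rows

Corrected query:
SELECT id, title, rating FROM movies WHERE rating > 4.9

Result:
id | title        | rating
---+--------------+-------
1  | Blade Runner | 5.1   
3  | Dune         | 8     
4  | The Shining  | 8     
7  | Inception    | 8.8   
8  | Blade Runner | 7.2   
9  | Alien        | 8.8   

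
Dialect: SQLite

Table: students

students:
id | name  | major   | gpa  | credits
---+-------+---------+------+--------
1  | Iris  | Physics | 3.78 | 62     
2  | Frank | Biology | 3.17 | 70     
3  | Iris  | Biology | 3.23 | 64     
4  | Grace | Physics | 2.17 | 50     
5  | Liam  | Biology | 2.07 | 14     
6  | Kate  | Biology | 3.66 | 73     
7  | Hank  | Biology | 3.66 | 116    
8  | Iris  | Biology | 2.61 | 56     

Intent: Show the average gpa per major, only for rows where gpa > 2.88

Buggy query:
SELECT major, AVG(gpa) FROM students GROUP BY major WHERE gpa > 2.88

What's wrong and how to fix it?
Bug: WHERE cannot follow GROUP BY

Fix: Place WHERE between FROM and GROUP BY

Corrected query:
SELECT major, AVG(gpa) FROM students WHERE gpa > 2.88 GROUP BY major

Result:
major   | AVG(gpa)
--------+---------
Biology | 3.43    
Physics | 3.78    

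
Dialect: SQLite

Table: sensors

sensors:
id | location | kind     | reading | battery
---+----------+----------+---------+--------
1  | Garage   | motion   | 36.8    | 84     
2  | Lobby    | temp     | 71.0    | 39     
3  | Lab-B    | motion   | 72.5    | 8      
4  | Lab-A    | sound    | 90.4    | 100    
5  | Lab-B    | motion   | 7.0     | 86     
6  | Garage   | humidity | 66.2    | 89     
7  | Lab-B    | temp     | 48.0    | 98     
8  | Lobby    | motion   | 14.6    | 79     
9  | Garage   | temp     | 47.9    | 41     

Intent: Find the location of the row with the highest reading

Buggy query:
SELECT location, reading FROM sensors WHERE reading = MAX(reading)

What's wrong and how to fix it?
Bug: MAX(reading) is an aggregate and cannot be used directly in WHERE

Fix: Use a subquery: WHERE reading = (SELECT MAX(reading) FROM sensors)

Corrected query:
SELECT location, reading FROM sensors WHERE reading = (SELECT MAX(reading) FROM sensors)

Result:
location | reading
---------+--------
Lab-A    | 90.4   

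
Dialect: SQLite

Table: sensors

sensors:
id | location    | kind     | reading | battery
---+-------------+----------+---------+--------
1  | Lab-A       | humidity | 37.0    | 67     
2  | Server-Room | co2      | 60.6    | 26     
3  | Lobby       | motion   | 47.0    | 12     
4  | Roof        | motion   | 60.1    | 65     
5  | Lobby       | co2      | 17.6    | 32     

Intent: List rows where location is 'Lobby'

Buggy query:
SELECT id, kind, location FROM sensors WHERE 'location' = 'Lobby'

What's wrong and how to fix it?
Bug: 'location' in single quotes is a string literal, not the column; the comparison is literal-vs-literal and never true

Fix: Reference the column as location without single quotes

Corrected query:
SELECT id, kind, location FROM sensors WHERE location = 'Lobby'

Result:
id | kind   | location
---+--------+---------
3  | motion | Lobby   
5  | co2    | Lobby   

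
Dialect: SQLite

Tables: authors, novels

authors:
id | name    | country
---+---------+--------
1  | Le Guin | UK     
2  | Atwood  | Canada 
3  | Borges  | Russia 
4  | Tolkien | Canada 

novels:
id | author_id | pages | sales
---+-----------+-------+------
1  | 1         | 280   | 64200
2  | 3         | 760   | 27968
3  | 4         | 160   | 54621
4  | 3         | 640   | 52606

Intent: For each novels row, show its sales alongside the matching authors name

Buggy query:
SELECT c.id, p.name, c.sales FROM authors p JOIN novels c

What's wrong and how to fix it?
Bug: JOIN with no ON clause produces a cartesian product; every novels row pairs with every authors row

Fix: Specify the join condition linking the foreign key to the parent id

Corrected query:
SELECT c.id, p.name, c.sales FROM authors p JOIN novels c ON c.author_id = p.id

Result:
id | name    | sales
---+---------+------
1  | Le Guin | 64200
2  | Borges  | 27968
3  | Tolkien | 54621
4  | Borges  | 52606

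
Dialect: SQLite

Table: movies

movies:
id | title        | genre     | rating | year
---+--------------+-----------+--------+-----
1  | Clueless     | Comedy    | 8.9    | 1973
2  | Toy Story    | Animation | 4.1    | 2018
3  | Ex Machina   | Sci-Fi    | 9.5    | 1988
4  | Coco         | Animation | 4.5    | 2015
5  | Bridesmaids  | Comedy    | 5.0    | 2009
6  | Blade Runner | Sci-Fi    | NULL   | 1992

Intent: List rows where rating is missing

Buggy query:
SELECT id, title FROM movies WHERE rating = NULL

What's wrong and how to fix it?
Bug: '= NULL' is always unknown in SQL three-valued logic, so no rows match

Fix: Replace '= NULL' with 'IS NULL'

Corrected query:
SELECT id, title FROM movies WHERE rating IS NULL

Result:
id | title       
---+-------------
6  | Blade Runner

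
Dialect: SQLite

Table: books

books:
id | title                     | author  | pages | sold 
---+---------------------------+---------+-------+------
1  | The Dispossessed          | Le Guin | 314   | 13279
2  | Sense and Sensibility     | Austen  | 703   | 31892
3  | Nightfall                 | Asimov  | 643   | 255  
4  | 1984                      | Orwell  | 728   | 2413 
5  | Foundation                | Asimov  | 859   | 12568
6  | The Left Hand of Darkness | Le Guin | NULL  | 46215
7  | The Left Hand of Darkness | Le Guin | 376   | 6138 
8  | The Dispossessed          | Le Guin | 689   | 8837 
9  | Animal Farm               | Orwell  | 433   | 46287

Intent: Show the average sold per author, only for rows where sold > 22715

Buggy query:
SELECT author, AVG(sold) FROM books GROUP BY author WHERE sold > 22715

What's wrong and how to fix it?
Bug: WHERE cannot follow GROUP BY

Fix: Place WHERE between FROM and GROUP BY

Corrected query:
SELECT author, AVG(sold) FROM books WHERE sold > 22715 GROUP BY author

Result:
author  | AVG(sold)
--------+----------
Austen  | 31892    
Le Guin | 46215    
Orwell  | 46287    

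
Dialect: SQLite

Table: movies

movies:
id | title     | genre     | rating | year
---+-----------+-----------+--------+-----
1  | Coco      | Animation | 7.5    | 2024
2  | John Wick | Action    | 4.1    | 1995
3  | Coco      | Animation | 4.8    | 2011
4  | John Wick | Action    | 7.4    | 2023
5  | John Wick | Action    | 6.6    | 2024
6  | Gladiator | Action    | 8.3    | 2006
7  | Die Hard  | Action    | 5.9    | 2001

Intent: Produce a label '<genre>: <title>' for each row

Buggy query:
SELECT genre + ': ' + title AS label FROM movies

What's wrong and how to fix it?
Bug: '+' is numeric addition; on text columns SQLite converts them to 0 instead of concatenating

Fix: Replace + with || to concatenate text

Corrected query:
SELECT genre || ': ' || title AS label FROM movies

Result:
label            
-----------------
Animation: Coco  
Action: John Wick
Animation: Coco  
Action: John Wick
Action: John Wick
Action: Gladiator
Action: Die Hard 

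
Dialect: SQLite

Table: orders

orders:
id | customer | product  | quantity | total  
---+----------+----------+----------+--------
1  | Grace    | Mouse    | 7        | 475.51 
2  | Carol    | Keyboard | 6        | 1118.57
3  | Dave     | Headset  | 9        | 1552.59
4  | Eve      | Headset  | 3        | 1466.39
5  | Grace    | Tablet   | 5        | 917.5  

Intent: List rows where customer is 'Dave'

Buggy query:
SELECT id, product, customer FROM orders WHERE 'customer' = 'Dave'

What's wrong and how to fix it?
Bug: 'customer' in single quotes is a string literal, not the column; the comparison is literal-vs-literal and never true

Fix: Remove the quotes around the column name (or use double quotes for an identifier)

Corrected query:
SELECT id, product, customer FROM orders WHERE customer = 'Dave'

Result:
id | product | customer
---+---------+---------
3  | Headset | Dave    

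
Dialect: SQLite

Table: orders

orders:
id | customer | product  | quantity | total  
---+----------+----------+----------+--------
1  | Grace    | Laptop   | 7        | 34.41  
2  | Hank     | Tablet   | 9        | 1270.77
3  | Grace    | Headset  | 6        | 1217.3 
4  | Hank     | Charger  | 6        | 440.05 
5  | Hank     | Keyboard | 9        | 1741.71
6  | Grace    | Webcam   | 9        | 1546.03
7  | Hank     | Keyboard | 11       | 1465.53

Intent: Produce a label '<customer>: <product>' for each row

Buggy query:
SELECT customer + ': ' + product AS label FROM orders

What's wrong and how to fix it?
Bug: SQLite uses || for string concatenation; + coerces text to numbers (yielding 0)

Fix: Replace + with || to concatenate text

Corrected query:
SELECT customer || ': ' || product AS label FROM orders

Result:
label         
--------------
Grace: Laptop 
Hank: Tablet  
Grace: Headset
Hank: Charger 
Hank: Keyboard
Grace: Webcam 
Hank: Keyboard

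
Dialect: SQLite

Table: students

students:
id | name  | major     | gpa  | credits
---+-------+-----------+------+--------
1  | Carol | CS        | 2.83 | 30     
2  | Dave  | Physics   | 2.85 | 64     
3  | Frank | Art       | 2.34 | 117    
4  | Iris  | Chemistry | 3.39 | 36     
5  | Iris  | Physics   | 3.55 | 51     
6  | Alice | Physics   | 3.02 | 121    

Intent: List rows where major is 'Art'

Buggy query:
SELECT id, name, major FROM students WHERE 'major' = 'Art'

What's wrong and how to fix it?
Bug: Single quotes denote string literals in SQL; the column name is being compared as a constant string

Fix: Reference the column as major without single quotes

Corrected query:
SELECT id, name, major FROM students WHERE major = 'Art'

Result:
id | name  | major
---+-------+------
3  | Frank | Art  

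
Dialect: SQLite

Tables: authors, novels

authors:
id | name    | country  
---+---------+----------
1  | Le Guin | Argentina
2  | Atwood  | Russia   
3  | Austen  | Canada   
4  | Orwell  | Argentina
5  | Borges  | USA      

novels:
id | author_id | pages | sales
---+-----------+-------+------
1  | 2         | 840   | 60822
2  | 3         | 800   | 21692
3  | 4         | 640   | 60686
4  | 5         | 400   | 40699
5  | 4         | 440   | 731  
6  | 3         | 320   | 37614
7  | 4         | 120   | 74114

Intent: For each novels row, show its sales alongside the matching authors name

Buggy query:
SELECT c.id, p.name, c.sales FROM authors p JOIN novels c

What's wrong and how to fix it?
Bug: JOIN with no ON clause produces a cartesian product; every novels row pairs with every authors row

Fix: Add ON c.author_id = p.id to the JOIN

Corrected query:
SELECT c.id, p.name, c.sales FROM authors p JOIN novels c ON c.author_id = p.id

Result:
id | name   | sales
---+--------+------
1  | Atwood | 60822
2  | Austen | 21692
3  | Orwell | 60686
4  | Borges | 40699
5  | Orwell | 731  
6  | Austen | 37614
7  | Orwell | 74114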